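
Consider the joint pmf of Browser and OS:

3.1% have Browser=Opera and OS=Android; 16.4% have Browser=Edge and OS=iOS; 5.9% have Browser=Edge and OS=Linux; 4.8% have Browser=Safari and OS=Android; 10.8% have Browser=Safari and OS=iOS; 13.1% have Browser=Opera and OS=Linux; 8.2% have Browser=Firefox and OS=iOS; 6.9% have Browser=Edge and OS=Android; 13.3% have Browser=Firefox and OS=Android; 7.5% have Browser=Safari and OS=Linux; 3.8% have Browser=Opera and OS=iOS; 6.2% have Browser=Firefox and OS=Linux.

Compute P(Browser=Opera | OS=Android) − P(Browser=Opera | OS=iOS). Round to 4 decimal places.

0.0134

P(OS=Android) = 0.133 + 0.048 + 0.069 + 0.031 = 0.281; P(Browser=Opera | OS=Android) = 0.031/0.281 = 0.11032.
P(OS=iOS) = 0.082 + 0.108 + 0.164 + 0.038 = 0.392; P(Browser=Opera | OS=iOS) = 0.038/0.392 = 0.09694.
Difference = 0.0134.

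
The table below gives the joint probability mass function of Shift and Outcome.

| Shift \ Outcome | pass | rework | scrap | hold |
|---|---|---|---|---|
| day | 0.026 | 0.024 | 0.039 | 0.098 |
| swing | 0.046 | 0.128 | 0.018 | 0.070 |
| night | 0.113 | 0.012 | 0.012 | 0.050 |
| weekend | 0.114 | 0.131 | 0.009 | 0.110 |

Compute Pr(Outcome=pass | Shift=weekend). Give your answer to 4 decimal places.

0.3132

P(Shift=weekend) = 0.114 + 0.131 + 0.009 + 0.110 = 0.364.
P(Outcome=pass | Shift=weekend) = 0.114/0.364 = 0.3132.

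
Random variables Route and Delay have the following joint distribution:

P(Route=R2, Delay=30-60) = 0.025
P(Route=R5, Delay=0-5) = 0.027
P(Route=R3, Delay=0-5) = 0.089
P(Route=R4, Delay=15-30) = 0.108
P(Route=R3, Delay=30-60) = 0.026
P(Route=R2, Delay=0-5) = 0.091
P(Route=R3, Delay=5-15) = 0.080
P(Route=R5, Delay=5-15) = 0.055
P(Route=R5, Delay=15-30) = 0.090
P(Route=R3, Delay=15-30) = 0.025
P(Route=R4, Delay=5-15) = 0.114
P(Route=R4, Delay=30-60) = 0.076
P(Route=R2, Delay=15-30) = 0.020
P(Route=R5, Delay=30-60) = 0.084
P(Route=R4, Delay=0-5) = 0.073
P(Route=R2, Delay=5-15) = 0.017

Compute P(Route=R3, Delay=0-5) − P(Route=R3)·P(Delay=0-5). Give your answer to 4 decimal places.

P(Route=R3) = 0.089 + 0.080 + 0.025 + 0.026 = 0.220.
P(Delay=0-5) = 0.091 + 0.089 + 0.073 + 0.027 = 0.280.
P(Route=R3, Delay=0-5) − P(Route=R3)P(Delay=0-5) = 0.089 − 0.220×0.280 = 0.0274.

0.0274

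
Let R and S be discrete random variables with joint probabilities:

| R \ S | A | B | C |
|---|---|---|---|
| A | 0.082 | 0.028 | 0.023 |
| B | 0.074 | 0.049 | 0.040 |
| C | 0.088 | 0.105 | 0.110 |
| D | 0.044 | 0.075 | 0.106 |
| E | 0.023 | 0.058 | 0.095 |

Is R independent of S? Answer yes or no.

P(R=A) = 0.133 and P(S=A) = 0.311, so their product is 0.04136, but P(R=A, S=A) = 0.082. Since these differ, R and S are not independent.

no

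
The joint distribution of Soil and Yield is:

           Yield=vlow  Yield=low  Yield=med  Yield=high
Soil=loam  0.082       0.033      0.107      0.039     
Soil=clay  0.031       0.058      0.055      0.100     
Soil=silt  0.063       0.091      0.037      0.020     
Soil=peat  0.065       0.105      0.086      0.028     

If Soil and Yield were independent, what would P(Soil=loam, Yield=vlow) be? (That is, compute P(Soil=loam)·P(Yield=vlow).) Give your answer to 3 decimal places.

P(Soil=loam) = 0.082 + 0.033 + 0.107 + 0.039 = 0.261.
P(Yield=vlow) = 0.082 + 0.031 + 0.063 + 0.065 = 0.241.
Product: 0.261 × 0.241 = 0.063.

0.063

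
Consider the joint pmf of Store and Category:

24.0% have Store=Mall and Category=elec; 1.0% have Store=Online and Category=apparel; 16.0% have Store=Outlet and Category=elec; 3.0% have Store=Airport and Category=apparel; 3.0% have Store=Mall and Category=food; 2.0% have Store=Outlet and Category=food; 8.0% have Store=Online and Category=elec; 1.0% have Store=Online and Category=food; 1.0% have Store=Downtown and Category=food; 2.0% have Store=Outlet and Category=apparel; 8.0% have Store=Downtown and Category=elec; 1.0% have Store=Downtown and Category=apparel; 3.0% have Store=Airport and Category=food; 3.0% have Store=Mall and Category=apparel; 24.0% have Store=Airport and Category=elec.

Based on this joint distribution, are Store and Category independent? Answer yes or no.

yes

Every cell satisfies P(Store,Category) = P(Store)·P(Category). For instance P(Store=Outlet) = 0.200, P(Category=food) = 0.100, and 0.200×0.100 = 0.020 matches the joint entry. So Store and Category are independent.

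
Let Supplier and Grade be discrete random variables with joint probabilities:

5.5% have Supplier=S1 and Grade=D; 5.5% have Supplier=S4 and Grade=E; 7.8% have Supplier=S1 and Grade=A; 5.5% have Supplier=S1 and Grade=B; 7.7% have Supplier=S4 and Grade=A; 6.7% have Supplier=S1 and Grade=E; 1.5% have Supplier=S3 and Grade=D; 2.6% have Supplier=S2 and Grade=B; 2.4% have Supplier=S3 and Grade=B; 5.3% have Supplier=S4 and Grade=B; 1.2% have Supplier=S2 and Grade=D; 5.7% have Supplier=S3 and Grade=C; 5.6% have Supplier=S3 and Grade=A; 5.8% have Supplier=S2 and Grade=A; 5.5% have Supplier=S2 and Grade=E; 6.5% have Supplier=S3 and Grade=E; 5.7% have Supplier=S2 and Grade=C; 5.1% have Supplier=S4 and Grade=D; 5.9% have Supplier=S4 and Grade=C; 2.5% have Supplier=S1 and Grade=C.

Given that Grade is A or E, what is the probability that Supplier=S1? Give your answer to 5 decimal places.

0.28376

P(Grade=A) = 0.078 + 0.058 + 0.056 + 0.077 = 0.269.
P(Grade=E) = 0.067 + 0.055 + 0.065 + 0.055 = 0.242.
P(Grade ∈ {A, E}) = 0.269 + 0.242 = 0.511; P(Supplier=S1, Grade ∈ {A, E}) = 0.078 + 0.067 = 0.145.
P(Supplier=S1 | Grade ∈ {A, E}) = 0.145/0.511 = 0.28376.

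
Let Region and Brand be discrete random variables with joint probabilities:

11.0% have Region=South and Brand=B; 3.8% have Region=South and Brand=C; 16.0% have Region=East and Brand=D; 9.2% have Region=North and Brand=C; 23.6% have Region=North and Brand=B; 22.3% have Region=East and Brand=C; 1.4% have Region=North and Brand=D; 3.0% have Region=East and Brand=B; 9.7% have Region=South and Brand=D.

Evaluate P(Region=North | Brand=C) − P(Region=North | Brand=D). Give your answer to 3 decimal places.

P(Brand=C) = 0.092 + 0.038 + 0.223 = 0.353; P(Region=North | Brand=C) = 0.092/0.353 = 0.2606.
P(Brand=D) = 0.014 + 0.097 + 0.160 = 0.271; P(Region=North | Brand=D) = 0.014/0.271 = 0.0517.
Difference = 0.209.

0.209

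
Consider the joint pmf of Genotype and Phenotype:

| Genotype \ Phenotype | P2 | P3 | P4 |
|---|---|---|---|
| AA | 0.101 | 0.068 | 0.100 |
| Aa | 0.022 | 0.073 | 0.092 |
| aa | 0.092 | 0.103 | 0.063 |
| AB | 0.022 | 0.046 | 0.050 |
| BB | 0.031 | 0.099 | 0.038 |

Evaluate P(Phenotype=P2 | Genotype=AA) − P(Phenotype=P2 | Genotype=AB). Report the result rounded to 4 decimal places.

P(Genotype=AA) = 0.101 + 0.068 + 0.100 = 0.269; P(Phenotype=P2 | Genotype=AA) = 0.101/0.269 = 0.37546.
P(Genotype=AB) = 0.022 + 0.046 + 0.050 = 0.118; P(Phenotype=P2 | Genotype=AB) = 0.022/0.118 = 0.18644.
Difference = 0.1890.

0.1890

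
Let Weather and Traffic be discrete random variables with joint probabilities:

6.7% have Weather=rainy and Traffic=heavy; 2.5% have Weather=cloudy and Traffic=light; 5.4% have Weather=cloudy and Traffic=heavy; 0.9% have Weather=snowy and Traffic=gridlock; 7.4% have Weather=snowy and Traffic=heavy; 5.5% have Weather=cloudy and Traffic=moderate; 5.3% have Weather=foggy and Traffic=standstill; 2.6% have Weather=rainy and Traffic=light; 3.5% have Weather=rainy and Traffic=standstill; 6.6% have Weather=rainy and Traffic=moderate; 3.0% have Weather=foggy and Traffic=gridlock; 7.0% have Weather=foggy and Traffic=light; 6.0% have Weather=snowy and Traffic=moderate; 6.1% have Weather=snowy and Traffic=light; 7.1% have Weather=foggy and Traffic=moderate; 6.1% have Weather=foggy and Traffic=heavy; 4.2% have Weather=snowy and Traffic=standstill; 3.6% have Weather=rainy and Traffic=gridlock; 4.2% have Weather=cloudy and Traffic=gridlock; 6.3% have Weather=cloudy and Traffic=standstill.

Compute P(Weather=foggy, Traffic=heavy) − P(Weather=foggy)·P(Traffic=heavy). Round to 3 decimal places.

P(Weather=foggy) = 0.070 + 0.071 + 0.061 + 0.030 + 0.053 = 0.285.
P(Traffic=heavy) = 0.054 + 0.067 + 0.074 + 0.061 = 0.256.
P(Weather=foggy, Traffic=heavy) − P(Weather=foggy)P(Traffic=heavy) = 0.061 − 0.285×0.256 = -0.012.

-0.012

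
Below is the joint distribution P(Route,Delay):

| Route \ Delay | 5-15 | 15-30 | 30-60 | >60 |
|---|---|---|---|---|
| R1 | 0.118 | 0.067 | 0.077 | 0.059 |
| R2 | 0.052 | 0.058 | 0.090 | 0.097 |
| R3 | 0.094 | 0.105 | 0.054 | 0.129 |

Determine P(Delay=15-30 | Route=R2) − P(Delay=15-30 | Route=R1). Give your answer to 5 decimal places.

-0.01344

P(Route=R2) = 0.052 + 0.058 + 0.090 + 0.097 = 0.297; P(Delay=15-30 | Route=R2) = 0.058/0.297 = 0.195286.
P(Route=R1) = 0.118 + 0.067 + 0.077 + 0.059 = 0.321; P(Delay=15-30 | Route=R1) = 0.067/0.321 = 0.208723.
Difference = -0.01344.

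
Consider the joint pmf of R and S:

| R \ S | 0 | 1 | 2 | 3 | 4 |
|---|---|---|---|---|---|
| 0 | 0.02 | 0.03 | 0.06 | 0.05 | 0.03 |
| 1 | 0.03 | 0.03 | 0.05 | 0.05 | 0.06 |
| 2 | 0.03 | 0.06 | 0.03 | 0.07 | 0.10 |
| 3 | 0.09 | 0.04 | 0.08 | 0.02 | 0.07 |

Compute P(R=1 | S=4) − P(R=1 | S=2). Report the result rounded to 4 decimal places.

0.0035

P(S=4) = 0.03 + 0.06 + 0.10 + 0.07 = 0.26; P(R=1 | S=4) = 0.06/0.26 = 0.23077.
P(S=2) = 0.06 + 0.05 + 0.03 + 0.08 = 0.22; P(R=1 | S=2) = 0.05/0.22 = 0.22727.
Difference = 0.0035.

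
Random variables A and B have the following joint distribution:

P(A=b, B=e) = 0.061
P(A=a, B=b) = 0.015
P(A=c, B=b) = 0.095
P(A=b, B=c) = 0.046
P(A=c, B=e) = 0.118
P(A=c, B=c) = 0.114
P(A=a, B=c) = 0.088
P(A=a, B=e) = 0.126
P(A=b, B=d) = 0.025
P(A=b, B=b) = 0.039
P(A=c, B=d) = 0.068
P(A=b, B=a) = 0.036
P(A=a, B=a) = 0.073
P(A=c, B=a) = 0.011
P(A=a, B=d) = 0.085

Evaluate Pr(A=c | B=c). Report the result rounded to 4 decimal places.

0.4597

P(B=c) = 0.088 + 0.046 + 0.114 = 0.248.
P(A=c | B=c) = 0.114/0.248 = 0.4597.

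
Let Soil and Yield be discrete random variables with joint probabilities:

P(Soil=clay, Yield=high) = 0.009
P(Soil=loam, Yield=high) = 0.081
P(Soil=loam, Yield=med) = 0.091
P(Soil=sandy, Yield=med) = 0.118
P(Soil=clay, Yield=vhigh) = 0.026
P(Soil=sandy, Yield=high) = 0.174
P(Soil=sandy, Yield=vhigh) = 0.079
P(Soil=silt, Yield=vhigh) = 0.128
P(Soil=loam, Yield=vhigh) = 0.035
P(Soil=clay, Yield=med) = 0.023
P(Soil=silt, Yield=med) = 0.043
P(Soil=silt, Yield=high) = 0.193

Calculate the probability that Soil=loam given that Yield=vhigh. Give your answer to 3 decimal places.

0.131

P(Yield=vhigh) = 0.079 + 0.035 + 0.026 + 0.128 = 0.268.
P(Soil=loam | Yield=vhigh) = 0.035/0.268 = 0.131.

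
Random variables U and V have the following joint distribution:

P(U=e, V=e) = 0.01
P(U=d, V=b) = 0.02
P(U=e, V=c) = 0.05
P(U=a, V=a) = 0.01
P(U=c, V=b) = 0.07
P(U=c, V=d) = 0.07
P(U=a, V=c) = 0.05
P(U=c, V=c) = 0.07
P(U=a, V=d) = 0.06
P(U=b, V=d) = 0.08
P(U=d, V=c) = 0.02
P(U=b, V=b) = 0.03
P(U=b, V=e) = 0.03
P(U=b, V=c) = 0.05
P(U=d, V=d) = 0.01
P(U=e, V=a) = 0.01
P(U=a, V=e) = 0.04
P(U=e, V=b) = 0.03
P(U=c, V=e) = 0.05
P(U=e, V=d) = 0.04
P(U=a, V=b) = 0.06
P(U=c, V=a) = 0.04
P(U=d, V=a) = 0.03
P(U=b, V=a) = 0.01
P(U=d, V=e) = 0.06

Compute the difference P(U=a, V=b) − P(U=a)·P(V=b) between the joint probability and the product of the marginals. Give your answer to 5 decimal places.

P(U=a) = 0.01 + 0.06 + 0.05 + 0.06 + 0.04 = 0.22.
P(V=b) = 0.06 + 0.03 + 0.07 + 0.02 + 0.03 = 0.21.
P(U=a, V=b) − P(U=a)P(V=b) = 0.06 − 0.22×0.21 = 0.01380.

0.01380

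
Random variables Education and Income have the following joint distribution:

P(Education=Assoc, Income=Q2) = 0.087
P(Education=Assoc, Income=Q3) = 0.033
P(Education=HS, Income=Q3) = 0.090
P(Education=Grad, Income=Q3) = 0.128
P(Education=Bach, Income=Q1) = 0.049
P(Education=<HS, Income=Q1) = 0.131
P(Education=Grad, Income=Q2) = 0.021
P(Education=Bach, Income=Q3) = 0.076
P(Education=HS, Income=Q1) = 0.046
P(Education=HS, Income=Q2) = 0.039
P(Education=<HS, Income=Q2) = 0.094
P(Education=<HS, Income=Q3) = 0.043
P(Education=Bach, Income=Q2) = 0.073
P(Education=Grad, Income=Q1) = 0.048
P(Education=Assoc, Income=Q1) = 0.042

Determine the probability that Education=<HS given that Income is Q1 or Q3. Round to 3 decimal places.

P(Income=Q1) = 0.131 + 0.046 + 0.042 + 0.049 + 0.048 = 0.316.
P(Income=Q3) = 0.043 + 0.090 + 0.033 + 0.076 + 0.128 = 0.370.
P(Income ∈ {Q1, Q3}) = 0.316 + 0.370 = 0.686; P(Education=<HS, Income ∈ {Q1, Q3}) = 0.131 + 0.043 = 0.174.
P(Education=<HS | Income ∈ {Q1, Q3}) = 0.174/0.686 = 0.254.

0.254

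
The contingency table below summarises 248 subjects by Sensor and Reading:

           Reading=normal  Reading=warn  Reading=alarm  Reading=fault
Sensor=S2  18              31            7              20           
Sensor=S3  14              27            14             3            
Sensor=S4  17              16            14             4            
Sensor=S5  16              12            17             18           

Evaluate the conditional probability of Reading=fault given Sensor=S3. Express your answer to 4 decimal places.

Total with Sensor=S3: 14 + 27 + 14 + 3 = 58.
P(Reading=fault | Sensor=S3) = 3/58 = 0.0517.

0.0517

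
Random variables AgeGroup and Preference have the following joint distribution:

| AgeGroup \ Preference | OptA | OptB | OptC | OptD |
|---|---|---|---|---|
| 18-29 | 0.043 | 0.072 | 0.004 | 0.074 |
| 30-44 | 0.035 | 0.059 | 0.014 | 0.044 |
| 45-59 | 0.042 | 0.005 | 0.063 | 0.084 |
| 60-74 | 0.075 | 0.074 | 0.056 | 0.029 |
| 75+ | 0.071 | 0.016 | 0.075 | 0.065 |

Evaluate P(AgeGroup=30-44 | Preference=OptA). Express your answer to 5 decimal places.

P(Preference=OptA) = 0.043 + 0.035 + 0.042 + 0.075 + 0.071 = 0.266.
P(AgeGroup=30-44 | Preference=OptA) = 0.035/0.266 = 0.13158.

0.13158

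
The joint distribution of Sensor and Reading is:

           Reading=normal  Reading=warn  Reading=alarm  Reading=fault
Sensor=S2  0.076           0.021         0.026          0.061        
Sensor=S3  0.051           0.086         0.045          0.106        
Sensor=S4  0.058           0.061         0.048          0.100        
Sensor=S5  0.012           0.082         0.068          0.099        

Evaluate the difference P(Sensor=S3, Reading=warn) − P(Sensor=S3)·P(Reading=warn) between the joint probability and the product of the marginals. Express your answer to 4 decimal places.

P(Sensor=S3) = 0.051 + 0.086 + 0.045 + 0.106 = 0.288.
P(Reading=warn) = 0.021 + 0.086 + 0.061 + 0.082 = 0.250.
P(Sensor=S3, Reading=warn) − P(Sensor=S3)P(Reading=warn) = 0.086 − 0.288×0.250 = 0.0140.

0.0140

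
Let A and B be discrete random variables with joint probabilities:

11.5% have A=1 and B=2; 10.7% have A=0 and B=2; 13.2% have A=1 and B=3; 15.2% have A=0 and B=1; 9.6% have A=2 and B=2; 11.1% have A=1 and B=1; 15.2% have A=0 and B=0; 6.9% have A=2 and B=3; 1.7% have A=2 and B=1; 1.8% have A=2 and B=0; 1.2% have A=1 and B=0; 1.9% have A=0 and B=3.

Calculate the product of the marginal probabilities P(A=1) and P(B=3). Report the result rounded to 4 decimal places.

0.0814

P(A=1) = 0.012 + 0.111 + 0.115 + 0.132 = 0.370.
P(B=3) = 0.019 + 0.132 + 0.069 = 0.220.
Product: 0.370 × 0.220 = 0.0814.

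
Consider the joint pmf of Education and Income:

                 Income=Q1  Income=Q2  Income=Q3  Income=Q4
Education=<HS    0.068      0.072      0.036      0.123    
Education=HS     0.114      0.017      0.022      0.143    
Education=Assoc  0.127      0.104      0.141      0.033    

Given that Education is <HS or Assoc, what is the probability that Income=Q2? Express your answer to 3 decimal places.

P(Education=<HS) = 0.068 + 0.072 + 0.036 + 0.123 = 0.299.
P(Education=Assoc) = 0.127 + 0.104 + 0.141 + 0.033 = 0.405.
P(Education ∈ {<HS, Assoc}) = 0.299 + 0.405 = 0.704; P(Income=Q2, Education ∈ {<HS, Assoc}) = 0.072 + 0.104 = 0.176.
P(Income=Q2 | Education ∈ {<HS, Assoc}) = 0.176/0.704 = 0.250.

0.250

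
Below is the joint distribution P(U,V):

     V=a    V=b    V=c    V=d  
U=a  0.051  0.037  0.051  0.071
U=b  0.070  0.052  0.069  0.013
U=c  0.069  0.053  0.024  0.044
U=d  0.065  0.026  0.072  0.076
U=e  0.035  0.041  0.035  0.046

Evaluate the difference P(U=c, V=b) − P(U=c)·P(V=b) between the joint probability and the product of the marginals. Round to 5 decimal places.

P(U=c) = 0.069 + 0.053 + 0.024 + 0.044 = 0.190.
P(V=b) = 0.037 + 0.052 + 0.053 + 0.026 + 0.041 = 0.209.
P(U=c, V=b) − P(U=c)P(V=b) = 0.053 − 0.190×0.209 = 0.01329.

0.01329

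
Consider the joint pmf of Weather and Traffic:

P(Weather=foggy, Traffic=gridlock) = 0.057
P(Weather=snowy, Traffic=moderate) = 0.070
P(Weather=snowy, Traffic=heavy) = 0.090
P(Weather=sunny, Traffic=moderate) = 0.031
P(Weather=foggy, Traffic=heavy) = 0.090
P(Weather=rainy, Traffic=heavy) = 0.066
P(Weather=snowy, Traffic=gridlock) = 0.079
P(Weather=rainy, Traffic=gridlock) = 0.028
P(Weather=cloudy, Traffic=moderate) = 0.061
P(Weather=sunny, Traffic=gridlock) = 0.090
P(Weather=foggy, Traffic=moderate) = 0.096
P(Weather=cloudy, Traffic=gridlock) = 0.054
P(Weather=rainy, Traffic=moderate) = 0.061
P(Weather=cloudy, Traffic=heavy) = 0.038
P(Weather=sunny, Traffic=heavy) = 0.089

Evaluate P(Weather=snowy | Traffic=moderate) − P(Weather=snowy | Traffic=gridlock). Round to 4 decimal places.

-0.0371

P(Traffic=moderate) = 0.031 + 0.061 + 0.061 + 0.070 + 0.096 = 0.319; P(Weather=snowy | Traffic=moderate) = 0.070/0.319 = 0.21944.
P(Traffic=gridlock) = 0.090 + 0.054 + 0.028 + 0.079 + 0.057 = 0.308; P(Weather=snowy | Traffic=gridlock) = 0.079/0.308 = 0.25649.
Difference = -0.0371.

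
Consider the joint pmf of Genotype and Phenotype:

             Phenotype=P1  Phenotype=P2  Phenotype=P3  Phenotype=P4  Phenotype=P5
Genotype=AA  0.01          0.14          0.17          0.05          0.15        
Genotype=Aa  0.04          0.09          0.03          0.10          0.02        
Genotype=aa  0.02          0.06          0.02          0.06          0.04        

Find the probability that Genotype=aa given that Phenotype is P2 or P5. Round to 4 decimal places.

0.2000

P(Phenotype=P2) = 0.14 + 0.09 + 0.06 = 0.29.
P(Phenotype=P5) = 0.15 + 0.02 + 0.04 = 0.21.
P(Phenotype ∈ {P2, P5}) = 0.29 + 0.21 = 0.50; P(Genotype=aa, Phenotype ∈ {P2, P5}) = 0.06 + 0.04 = 0.10.
P(Genotype=aa | Phenotype ∈ {P2, P5}) = 0.10/0.50 = 0.2000.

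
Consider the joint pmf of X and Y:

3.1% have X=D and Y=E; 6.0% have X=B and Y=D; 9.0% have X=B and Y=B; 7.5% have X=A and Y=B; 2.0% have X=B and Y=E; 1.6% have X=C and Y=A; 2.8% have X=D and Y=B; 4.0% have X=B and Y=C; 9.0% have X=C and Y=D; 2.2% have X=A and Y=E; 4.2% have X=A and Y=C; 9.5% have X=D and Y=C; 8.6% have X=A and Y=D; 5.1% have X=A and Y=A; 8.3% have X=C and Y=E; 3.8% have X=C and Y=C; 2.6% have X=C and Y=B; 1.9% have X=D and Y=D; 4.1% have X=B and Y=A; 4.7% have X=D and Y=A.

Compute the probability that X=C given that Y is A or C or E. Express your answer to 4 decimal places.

P(Y=A) = 0.051 + 0.041 + 0.016 + 0.047 = 0.155.
P(Y=C) = 0.042 + 0.040 + 0.038 + 0.095 = 0.215.
P(Y=E) = 0.022 + 0.020 + 0.083 + 0.031 = 0.156.
P(Y ∈ {A, C, E}) = 0.155 + 0.215 + 0.156 = 0.526; P(X=C, Y ∈ {A, C, E}) = 0.016 + 0.038 + 0.083 = 0.137.
P(X=C | Y ∈ {A, C, E}) = 0.137/0.526 = 0.2605.

0.2605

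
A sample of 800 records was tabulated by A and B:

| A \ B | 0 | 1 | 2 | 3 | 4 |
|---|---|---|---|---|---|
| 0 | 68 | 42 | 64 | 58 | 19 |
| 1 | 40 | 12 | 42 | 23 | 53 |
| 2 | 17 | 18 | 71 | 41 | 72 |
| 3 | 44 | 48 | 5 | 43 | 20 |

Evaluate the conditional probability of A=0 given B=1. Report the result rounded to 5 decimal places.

Total with B=1: 42 + 12 + 18 + 48 = 120.
P(A=0 | B=1) = 42/120 = 0.35000.

0.35000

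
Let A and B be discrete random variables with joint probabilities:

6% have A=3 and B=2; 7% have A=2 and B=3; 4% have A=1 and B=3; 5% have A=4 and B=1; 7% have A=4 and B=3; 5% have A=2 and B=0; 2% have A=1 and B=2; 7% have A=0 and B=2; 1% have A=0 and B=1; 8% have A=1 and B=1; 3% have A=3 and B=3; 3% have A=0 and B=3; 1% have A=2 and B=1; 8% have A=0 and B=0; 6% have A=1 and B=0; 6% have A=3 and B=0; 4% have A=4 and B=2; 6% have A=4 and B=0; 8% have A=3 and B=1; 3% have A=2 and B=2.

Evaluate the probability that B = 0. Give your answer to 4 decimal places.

P(B=0) = 0.08 + 0.06 + 0.05 + 0.06 + 0.06 = 0.31.

0.3100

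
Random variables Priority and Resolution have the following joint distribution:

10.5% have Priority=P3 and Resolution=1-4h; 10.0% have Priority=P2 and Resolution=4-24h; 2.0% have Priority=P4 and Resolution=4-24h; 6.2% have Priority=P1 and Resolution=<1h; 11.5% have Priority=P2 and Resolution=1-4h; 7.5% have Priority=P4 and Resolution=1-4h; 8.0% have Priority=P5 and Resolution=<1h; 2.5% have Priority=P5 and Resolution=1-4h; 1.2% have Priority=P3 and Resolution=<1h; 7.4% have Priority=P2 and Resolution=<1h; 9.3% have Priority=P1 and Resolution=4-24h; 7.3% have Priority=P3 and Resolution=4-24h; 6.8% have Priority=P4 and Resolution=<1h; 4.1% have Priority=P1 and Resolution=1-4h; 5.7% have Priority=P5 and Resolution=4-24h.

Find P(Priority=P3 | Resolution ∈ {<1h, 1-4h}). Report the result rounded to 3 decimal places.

P(Resolution=<1h) = 0.062 + 0.074 + 0.012 + 0.068 + 0.080 = 0.296.
P(Resolution=1-4h) = 0.041 + 0.115 + 0.105 + 0.075 + 0.025 = 0.361.
P(Resolution ∈ {<1h, 1-4h}) = 0.296 + 0.361 = 0.657; P(Priority=P3, Resolution ∈ {<1h, 1-4h}) = 0.012 + 0.105 = 0.117.
P(Priority=P3 | Resolution ∈ {<1h, 1-4h}) = 0.117/0.657 = 0.178.

0.178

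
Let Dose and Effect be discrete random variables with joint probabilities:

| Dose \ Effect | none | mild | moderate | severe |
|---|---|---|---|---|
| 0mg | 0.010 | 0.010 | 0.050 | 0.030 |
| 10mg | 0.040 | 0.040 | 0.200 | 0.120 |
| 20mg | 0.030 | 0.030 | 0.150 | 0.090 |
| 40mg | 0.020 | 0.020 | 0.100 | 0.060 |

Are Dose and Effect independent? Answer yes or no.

yes

Every cell satisfies P(Dose,Effect) = P(Dose)·P(Effect). For instance P(Dose=20mg) = 0.300, P(Effect=moderate) = 0.500, and 0.300×0.500 = 0.150 matches the joint entry. So Dose and Effect are independent.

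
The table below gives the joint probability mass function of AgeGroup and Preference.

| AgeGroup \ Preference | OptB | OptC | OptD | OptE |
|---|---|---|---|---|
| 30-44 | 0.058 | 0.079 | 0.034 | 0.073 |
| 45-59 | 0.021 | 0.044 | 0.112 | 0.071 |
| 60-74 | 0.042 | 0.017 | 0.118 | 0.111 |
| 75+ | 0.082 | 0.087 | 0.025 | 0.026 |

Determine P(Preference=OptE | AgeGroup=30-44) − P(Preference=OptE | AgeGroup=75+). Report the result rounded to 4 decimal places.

0.1810

P(AgeGroup=30-44) = 0.058 + 0.079 + 0.034 + 0.073 = 0.244; P(Preference=OptE | AgeGroup=30-44) = 0.073/0.244 = 0.29918.
P(AgeGroup=75+) = 0.082 + 0.087 + 0.025 + 0.026 = 0.220; P(Preference=OptE | AgeGroup=75+) = 0.026/0.220 = 0.11818.
Difference = 0.1810.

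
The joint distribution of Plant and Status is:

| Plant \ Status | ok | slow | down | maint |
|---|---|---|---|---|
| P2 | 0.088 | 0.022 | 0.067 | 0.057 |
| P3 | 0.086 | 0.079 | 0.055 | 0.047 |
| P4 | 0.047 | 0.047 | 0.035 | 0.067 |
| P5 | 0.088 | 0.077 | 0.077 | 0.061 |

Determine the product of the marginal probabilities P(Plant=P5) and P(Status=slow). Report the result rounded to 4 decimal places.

P(Plant=P5) = 0.088 + 0.077 + 0.077 + 0.061 = 0.303.
P(Status=slow) = 0.022 + 0.079 + 0.047 + 0.077 = 0.225.
Product: 0.303 × 0.225 = 0.0682.

0.0682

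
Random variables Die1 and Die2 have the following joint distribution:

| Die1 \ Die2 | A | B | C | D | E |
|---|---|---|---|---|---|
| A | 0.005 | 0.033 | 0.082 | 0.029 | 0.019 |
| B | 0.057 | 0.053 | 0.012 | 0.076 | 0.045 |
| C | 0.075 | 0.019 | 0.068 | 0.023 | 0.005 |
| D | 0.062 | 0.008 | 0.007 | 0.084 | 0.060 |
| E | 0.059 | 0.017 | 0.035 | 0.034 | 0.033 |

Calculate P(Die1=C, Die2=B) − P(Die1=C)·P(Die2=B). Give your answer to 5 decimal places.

-0.00570

P(Die1=C) = 0.075 + 0.019 + 0.068 + 0.023 + 0.005 = 0.190.
P(Die2=B) = 0.033 + 0.053 + 0.019 + 0.008 + 0.017 = 0.130.
P(Die1=C, Die2=B) − P(Die1=C)P(Die2=B) = 0.019 − 0.190×0.130 = -0.00570.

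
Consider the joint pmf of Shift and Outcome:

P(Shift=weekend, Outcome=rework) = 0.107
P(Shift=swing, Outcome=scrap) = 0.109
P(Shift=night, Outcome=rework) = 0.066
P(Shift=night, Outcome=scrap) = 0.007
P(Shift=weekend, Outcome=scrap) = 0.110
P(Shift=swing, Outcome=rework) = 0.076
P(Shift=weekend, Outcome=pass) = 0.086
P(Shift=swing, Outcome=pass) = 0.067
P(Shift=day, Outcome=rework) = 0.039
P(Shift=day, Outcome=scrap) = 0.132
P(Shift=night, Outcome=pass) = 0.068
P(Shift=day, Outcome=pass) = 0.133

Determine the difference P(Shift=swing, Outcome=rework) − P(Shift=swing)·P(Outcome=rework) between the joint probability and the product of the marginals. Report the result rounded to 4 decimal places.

P(Shift=swing) = 0.067 + 0.076 + 0.109 = 0.252.
P(Outcome=rework) = 0.039 + 0.076 + 0.066 + 0.107 = 0.288.
P(Shift=swing, Outcome=rework) − P(Shift=swing)P(Outcome=rework) = 0.076 − 0.252×0.288 = 0.0034.

0.0034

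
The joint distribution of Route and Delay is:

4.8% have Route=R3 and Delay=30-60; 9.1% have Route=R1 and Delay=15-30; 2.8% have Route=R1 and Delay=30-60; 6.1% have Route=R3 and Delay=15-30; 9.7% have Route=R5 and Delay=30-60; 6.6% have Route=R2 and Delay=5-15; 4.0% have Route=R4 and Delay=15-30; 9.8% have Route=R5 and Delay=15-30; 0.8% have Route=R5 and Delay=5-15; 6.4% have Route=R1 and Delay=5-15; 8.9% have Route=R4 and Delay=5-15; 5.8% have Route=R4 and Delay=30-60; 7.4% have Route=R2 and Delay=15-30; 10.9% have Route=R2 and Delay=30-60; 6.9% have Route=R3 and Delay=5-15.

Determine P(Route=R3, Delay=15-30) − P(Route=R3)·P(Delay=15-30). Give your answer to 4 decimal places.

-0.0038

P(Route=R3) = 0.069 + 0.061 + 0.048 = 0.178.
P(Delay=15-30) = 0.091 + 0.074 + 0.061 + 0.040 + 0.098 = 0.364.
P(Route=R3, Delay=15-30) − P(Route=R3)P(Delay=15-30) = 0.061 − 0.178×0.364 = -0.0038.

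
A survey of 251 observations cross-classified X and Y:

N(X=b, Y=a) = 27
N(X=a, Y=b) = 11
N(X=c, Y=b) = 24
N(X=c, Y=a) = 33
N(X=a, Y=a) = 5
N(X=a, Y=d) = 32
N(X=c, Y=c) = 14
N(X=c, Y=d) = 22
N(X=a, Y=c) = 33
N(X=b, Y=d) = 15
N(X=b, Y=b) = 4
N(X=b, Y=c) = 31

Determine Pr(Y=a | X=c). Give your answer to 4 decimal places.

0.3548

Total with X=c: 33 + 24 + 14 + 22 = 93.
P(Y=a | X=c) = 33/93 = 0.3548.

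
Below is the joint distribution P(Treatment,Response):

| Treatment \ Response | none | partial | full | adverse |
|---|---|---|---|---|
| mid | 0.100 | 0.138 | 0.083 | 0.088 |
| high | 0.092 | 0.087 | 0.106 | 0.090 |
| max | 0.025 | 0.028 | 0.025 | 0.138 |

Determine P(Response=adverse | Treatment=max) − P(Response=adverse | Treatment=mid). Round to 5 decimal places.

0.42373

P(Treatment=max) = 0.025 + 0.028 + 0.025 + 0.138 = 0.216; P(Response=adverse | Treatment=max) = 0.138/0.216 = 0.638889.
P(Treatment=mid) = 0.100 + 0.138 + 0.083 + 0.088 = 0.409; P(Response=adverse | Treatment=mid) = 0.088/0.409 = 0.215159.
Difference = 0.42373.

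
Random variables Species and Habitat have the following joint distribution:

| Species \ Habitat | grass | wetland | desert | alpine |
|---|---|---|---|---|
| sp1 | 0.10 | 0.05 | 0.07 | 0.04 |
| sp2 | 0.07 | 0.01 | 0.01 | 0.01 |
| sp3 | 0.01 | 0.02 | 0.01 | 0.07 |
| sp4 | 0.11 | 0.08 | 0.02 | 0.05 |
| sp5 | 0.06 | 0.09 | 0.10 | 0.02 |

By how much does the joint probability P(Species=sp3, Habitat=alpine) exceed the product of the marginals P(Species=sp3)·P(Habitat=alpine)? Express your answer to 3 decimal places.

0.049

P(Species=sp3) = 0.01 + 0.02 + 0.01 + 0.07 = 0.11.
P(Habitat=alpine) = 0.04 + 0.01 + 0.07 + 0.05 + 0.02 = 0.19.
P(Species=sp3, Habitat=alpine) − P(Species=sp3)P(Habitat=alpine) = 0.07 − 0.11×0.19 = 0.049.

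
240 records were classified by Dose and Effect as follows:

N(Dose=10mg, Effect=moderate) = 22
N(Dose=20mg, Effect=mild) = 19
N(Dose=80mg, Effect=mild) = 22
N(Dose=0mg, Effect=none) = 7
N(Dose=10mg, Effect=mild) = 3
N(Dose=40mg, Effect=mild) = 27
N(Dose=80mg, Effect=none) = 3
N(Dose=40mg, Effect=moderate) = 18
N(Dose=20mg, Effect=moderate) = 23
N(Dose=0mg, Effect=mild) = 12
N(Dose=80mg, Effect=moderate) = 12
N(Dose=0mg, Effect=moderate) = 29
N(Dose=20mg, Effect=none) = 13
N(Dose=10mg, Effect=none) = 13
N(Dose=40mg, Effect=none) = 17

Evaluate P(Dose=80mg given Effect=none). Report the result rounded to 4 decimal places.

Total with Effect=none: 7 + 13 + 13 + 17 + 3 = 53.
P(Dose=80mg | Effect=none) = 3/53 = 0.0566.

0.0566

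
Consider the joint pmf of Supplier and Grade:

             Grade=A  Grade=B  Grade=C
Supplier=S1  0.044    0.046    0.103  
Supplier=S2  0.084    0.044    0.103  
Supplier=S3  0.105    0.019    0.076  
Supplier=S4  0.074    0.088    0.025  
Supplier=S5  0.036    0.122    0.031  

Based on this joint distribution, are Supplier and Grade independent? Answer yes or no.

P(Supplier=S5) = 0.189 and P(Grade=B) = 0.319, so their product is 0.06029, but P(Supplier=S5, Grade=B) = 0.122. Since these differ, Supplier and Grade are not independent.

no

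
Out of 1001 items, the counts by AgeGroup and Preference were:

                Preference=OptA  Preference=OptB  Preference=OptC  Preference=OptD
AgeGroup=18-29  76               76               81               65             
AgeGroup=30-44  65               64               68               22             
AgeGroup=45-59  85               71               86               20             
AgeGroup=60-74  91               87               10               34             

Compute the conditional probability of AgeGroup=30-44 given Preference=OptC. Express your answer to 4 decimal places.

Total with Preference=OptC: 81 + 68 + 86 + 10 = 245.
P(AgeGroup=30-44 | Preference=OptC) = 68/245 = 0.2776.

0.2776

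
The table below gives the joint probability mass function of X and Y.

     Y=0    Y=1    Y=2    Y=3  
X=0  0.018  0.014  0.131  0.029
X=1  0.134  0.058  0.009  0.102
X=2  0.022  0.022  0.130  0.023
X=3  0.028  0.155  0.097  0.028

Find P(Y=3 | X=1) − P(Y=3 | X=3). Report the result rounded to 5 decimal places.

P(X=1) = 0.134 + 0.058 + 0.009 + 0.102 = 0.303; P(Y=3 | X=1) = 0.102/0.303 = 0.336634.
P(X=3) = 0.028 + 0.155 + 0.097 + 0.028 = 0.308; P(Y=3 | X=3) = 0.028/0.308 = 0.090909.
Difference = 0.24572.

0.24572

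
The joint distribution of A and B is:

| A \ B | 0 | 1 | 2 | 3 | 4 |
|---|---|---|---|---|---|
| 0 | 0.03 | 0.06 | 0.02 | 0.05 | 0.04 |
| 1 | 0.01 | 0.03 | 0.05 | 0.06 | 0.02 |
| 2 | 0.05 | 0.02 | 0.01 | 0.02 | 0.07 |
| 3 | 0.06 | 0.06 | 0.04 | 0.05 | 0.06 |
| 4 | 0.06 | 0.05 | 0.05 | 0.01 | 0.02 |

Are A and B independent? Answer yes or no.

P(A=2) = 0.17 and P(B=4) = 0.21, so their product is 0.0357, but P(A=2, B=4) = 0.07. Since these differ, A and B are not independent.

no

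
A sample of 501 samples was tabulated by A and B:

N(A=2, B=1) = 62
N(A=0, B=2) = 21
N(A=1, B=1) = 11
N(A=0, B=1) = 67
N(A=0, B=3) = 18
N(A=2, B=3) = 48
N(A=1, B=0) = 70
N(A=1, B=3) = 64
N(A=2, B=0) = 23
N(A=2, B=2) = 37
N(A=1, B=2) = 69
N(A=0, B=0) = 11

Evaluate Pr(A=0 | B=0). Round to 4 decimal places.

0.1058

Total with B=0: 11 + 70 + 23 = 104.
P(A=0 | B=0) = 11/104 = 0.1058.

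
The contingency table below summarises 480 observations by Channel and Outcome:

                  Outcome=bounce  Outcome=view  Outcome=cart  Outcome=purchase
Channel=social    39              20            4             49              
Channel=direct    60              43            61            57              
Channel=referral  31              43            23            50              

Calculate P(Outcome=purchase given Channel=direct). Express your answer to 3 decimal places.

0.258

Total with Channel=direct: 60 + 43 + 61 + 57 = 221.
P(Outcome=purchase | Channel=direct) = 57/221 = 0.258.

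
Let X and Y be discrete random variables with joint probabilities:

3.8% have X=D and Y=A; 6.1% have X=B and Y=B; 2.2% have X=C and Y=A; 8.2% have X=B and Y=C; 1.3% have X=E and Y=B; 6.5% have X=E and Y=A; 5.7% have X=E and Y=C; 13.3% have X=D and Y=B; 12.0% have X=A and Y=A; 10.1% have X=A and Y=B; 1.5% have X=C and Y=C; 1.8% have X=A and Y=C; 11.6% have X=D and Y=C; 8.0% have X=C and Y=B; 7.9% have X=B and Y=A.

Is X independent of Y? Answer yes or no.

P(X=D) = 0.287 and P(Y=A) = 0.324, so their product is 0.09299, but P(X=D, Y=A) = 0.038. Since these differ, X and Y are not independent.

no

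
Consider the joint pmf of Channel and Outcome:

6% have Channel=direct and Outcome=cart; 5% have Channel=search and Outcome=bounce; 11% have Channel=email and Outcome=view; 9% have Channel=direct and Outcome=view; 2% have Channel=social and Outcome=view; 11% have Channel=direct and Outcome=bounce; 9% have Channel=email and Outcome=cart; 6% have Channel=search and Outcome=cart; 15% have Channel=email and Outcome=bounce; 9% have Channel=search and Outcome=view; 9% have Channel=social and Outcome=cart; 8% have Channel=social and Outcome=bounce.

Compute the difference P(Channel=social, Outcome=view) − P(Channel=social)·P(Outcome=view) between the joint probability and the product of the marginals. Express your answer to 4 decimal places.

P(Channel=social) = 0.08 + 0.02 + 0.09 = 0.19.
P(Outcome=view) = 0.11 + 0.09 + 0.02 + 0.09 = 0.31.
P(Channel=social, Outcome=view) − P(Channel=social)P(Outcome=view) = 0.02 − 0.19×0.31 = -0.0389.

-0.0389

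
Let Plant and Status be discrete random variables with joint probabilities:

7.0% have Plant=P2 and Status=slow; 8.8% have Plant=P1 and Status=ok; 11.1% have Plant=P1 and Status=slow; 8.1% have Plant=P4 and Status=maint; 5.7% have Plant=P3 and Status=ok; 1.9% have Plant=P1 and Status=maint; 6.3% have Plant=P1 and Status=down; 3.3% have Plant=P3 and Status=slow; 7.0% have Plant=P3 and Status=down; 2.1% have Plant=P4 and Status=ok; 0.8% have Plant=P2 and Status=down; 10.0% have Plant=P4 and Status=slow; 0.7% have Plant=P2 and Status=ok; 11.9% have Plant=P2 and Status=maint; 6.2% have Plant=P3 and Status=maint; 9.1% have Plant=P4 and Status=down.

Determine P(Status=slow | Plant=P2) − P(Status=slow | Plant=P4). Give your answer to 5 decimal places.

0.00184

P(Plant=P2) = 0.007 + 0.070 + 0.008 + 0.119 = 0.204; P(Status=slow | Plant=P2) = 0.070/0.204 = 0.343137.
P(Plant=P4) = 0.021 + 0.100 + 0.091 + 0.081 = 0.293; P(Status=slow | Plant=P4) = 0.100/0.293 = 0.341297.
Difference = 0.00184.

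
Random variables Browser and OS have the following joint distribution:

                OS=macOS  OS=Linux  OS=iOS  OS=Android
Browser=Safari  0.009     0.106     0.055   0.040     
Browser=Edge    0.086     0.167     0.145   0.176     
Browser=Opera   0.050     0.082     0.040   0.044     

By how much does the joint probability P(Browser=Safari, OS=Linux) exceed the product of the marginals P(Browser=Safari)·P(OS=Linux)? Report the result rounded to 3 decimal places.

P(Browser=Safari) = 0.009 + 0.106 + 0.055 + 0.040 = 0.210.
P(OS=Linux) = 0.106 + 0.167 + 0.082 = 0.355.
P(Browser=Safari, OS=Linux) − P(Browser=Safari)P(OS=Linux) = 0.106 − 0.210×0.355 = 0.031.

0.031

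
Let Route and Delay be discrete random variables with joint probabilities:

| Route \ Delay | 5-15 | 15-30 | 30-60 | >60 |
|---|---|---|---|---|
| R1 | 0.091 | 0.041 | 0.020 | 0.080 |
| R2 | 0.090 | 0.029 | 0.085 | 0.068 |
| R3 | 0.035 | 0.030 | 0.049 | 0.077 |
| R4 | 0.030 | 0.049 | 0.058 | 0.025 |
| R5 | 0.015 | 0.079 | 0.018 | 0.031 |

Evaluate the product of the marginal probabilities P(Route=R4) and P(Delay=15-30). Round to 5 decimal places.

0.03694

P(Route=R4) = 0.030 + 0.049 + 0.058 + 0.025 = 0.162.
P(Delay=15-30) = 0.041 + 0.029 + 0.030 + 0.049 + 0.079 = 0.228.
Product: 0.162 × 0.228 = 0.03694.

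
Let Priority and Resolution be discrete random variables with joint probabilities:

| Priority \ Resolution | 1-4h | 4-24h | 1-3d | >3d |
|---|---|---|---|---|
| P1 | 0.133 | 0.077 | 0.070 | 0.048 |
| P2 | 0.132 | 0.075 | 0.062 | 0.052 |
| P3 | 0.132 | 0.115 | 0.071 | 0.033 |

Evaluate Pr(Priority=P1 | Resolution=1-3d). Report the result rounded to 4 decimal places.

0.3448

P(Resolution=1-3d) = 0.070 + 0.062 + 0.071 = 0.203.
P(Priority=P1 | Resolution=1-3d) = 0.070/0.203 = 0.3448.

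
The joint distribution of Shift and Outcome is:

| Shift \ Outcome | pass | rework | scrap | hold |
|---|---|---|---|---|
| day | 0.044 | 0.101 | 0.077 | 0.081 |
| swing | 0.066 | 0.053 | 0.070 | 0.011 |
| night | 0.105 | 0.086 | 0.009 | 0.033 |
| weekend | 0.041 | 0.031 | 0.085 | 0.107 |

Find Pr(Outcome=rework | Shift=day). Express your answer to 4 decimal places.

0.3333

P(Shift=day) = 0.044 + 0.101 + 0.077 + 0.081 = 0.303.
P(Outcome=rework | Shift=day) = 0.101/0.303 = 0.3333.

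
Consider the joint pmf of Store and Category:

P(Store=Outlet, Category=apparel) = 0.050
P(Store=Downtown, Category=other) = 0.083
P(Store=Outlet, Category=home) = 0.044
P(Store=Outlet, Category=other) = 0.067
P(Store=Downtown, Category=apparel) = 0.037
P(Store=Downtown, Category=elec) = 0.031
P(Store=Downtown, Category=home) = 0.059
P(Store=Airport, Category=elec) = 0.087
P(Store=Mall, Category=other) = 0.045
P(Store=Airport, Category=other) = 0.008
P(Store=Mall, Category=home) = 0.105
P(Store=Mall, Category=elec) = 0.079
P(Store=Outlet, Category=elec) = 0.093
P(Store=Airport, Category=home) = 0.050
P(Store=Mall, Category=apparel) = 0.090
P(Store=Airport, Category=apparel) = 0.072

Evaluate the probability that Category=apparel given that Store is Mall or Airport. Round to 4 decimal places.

0.3022

P(Store=Mall) = 0.090 + 0.079 + 0.105 + 0.045 = 0.319.
P(Store=Airport) = 0.072 + 0.087 + 0.050 + 0.008 = 0.217.
P(Store ∈ {Mall, Airport}) = 0.319 + 0.217 = 0.536; P(Category=apparel, Store ∈ {Mall, Airport}) = 0.090 + 0.072 = 0.162.
P(Category=apparel | Store ∈ {Mall, Airport}) = 0.162/0.536 = 0.3022.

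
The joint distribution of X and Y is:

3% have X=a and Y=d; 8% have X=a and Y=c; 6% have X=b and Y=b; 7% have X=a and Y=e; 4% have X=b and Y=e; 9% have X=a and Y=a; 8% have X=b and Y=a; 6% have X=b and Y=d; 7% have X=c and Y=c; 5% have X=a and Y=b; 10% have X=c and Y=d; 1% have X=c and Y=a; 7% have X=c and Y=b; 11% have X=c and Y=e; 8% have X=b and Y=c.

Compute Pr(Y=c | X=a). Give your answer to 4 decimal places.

0.2500

P(X=a) = 0.09 + 0.05 + 0.08 + 0.03 + 0.07 = 0.32.
P(Y=c | X=a) = 0.08/0.32 = 0.2500.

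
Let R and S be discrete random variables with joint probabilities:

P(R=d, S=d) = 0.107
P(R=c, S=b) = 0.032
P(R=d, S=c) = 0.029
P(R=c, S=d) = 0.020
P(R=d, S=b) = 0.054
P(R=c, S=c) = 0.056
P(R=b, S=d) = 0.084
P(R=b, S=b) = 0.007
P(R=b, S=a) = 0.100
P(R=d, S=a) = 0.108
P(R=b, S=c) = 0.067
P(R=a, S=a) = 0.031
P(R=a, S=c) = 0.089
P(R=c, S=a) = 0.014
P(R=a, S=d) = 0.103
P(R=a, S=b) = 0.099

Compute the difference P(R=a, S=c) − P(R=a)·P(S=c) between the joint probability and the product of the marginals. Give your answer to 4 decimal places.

P(R=a) = 0.031 + 0.099 + 0.089 + 0.103 = 0.322.
P(S=c) = 0.089 + 0.067 + 0.056 + 0.029 = 0.241.
P(R=a, S=c) − P(R=a)P(S=c) = 0.089 − 0.322×0.241 = 0.0114.

0.0114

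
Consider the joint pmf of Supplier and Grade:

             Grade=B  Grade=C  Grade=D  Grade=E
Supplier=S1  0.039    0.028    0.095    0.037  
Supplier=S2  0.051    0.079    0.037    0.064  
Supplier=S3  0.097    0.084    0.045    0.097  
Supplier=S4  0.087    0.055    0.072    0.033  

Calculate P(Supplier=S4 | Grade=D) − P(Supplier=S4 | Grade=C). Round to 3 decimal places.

0.066

P(Grade=D) = 0.095 + 0.037 + 0.045 + 0.072 = 0.249; P(Supplier=S4 | Grade=D) = 0.072/0.249 = 0.2892.
P(Grade=C) = 0.028 + 0.079 + 0.084 + 0.055 = 0.246; P(Supplier=S4 | Grade=C) = 0.055/0.246 = 0.2236.
Difference = 0.066.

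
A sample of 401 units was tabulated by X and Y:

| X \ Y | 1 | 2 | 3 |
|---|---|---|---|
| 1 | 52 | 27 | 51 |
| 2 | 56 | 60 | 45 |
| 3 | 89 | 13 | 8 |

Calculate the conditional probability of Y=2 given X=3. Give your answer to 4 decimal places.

0.1182

Total with X=3: 89 + 13 + 8 = 110.
P(Y=2 | X=3) = 13/110 = 0.1182.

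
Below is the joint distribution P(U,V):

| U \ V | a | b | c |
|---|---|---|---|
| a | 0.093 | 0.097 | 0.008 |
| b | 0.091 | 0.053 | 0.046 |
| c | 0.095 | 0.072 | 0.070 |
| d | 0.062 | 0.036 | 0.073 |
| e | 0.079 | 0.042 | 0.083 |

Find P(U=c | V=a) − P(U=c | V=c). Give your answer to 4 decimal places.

P(V=a) = 0.093 + 0.091 + 0.095 + 0.062 + 0.079 = 0.420; P(U=c | V=a) = 0.095/0.420 = 0.22619.
P(V=c) = 0.008 + 0.046 + 0.070 + 0.073 + 0.083 = 0.280; P(U=c | V=c) = 0.070/0.280 = 0.25000.
Difference = -0.0238.

-0.0238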